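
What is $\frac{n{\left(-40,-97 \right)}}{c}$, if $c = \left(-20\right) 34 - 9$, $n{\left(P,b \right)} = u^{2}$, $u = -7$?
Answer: $- \frac{49}{689} \approx -0.071118$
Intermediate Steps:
$n{\left(P,b \right)} = 49$ ($n{\left(P,b \right)} = \left(-7\right)^{2} = 49$)
$c = -689$ ($c = -680 - 9 = -689$)
$\frac{n{\left(-40,-97 \right)}}{c} = \frac{49}{-689} = 49 \left(- \frac{1}{689}\right) = - \frac{49}{689}$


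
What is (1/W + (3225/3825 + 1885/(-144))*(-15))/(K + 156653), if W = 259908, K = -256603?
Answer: -3246792463/1766490712800 ≈ -0.0018380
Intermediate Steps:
(1/W + (3225/3825 + 1885/(-144))*(-15))/(K + 156653) = (1/259908 + (3225/3825 + 1885/(-144))*(-15))/(-256603 + 156653) = (1/259908 + (3225*(1/3825) + 1885*(-1/144))*(-15))/(-99950) = (1/259908 + (43/51 - 1885/144)*(-15))*(-1/99950) = (1/259908 - 29981/2448*(-15))*(-1/99950) = (1/259908 + 149905/816)*(-1/99950) = (3246792463/17673744)*(-1/99950) = -3246792463/1766490712800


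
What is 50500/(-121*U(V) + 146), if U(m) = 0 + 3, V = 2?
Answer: -50500/217 ≈ -232.72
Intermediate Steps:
U(m) = 3
50500/(-121*U(V) + 146) = 50500/(-121*3 + 146) = 50500/(-363 + 146) = 50500/(-217) = 50500*(-1/217) = -50500/217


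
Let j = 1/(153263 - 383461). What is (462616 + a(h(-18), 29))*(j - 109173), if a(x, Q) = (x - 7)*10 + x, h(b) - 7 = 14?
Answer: -11630236792470135/230198 ≈ -5.0523e+10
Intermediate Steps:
j = -1/230198 (j = 1/(-230198) = -1/230198 ≈ -4.3441e-6)
h(b) = 21 (h(b) = 7 + 14 = 21)
a(x, Q) = -70 + 11*x (a(x, Q) = (-7 + x)*10 + x = (-70 + 10*x) + x = -70 + 11*x)
(462616 + a(h(-18), 29))*(j - 109173) = (462616 + (-70 + 11*21))*(-1/230198 - 109173) = (462616 + (-70 + 231))*(-25131406255/230198) = (462616 + 161)*(-25131406255/230198) = 462777*(-25131406255/230198) = -11630236792470135/230198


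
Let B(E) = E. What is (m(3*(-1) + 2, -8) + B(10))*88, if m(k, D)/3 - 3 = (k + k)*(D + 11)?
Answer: 88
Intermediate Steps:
m(k, D) = 9 + 6*k*(11 + D) (m(k, D) = 9 + 3*((k + k)*(D + 11)) = 9 + 3*((2*k)*(11 + D)) = 9 + 3*(2*k*(11 + D)) = 9 + 6*k*(11 + D))
(m(3*(-1) + 2, -8) + B(10))*88 = ((9 + 66*(3*(-1) + 2) + 6*(-8)*(3*(-1) + 2)) + 10)*88 = ((9 + 66*(-3 + 2) + 6*(-8)*(-3 + 2)) + 10)*88 = ((9 + 66*(-1) + 6*(-8)*(-1)) + 10)*88 = ((9 - 66 + 48) + 10)*88 = (-9 + 10)*88 = 1*88 = 88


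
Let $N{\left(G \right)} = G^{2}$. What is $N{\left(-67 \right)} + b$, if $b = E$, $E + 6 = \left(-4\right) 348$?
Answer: $3091$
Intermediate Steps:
$E = -1398$ ($E = -6 - 1392 = -1398$)
$b = -1398$
$N{\left(-67 \right)} + b = \left(-67\right)^{2} - 1398 = 4489 - 1398 = 3091$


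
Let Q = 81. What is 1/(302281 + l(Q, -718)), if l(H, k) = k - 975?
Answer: 1/300588 ≈ 3.3268e-6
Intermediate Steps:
l(H, k) = -975 + k
1/(302281 + l(Q, -718)) = 1/(302281 + (-975 - 718)) = 1/(302281 - 1693) = 1/300588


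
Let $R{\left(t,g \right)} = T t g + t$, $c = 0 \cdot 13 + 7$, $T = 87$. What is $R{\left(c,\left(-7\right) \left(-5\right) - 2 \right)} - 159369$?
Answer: $-139265$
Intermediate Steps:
$c = 7$ ($c = 0 + 7 = 7$)
$R{\left(t,g \right)} = t + 87 g t$ ($R{\left(t,g \right)} = 87 t g + t = 87 g t + t = t + 87 g t$)
$R{\left(c,\left(-7\right) \left(-5\right) - 2 \right)} - 159369 = 7 \left(1 + 87 \left(\left(-7\right) \left(-5\right) - 2\right)\right) - 159369 = 7 \left(1 + 87 \left(35 - 2\right)\right) - 159369 = 7 \left(1 + 87 \cdot 33\right) - 159369 = 7 \left(1 + 2871\right) - 159369 = 7 \cdot 2872 - 159369 = 20104 - 159369 = -139265$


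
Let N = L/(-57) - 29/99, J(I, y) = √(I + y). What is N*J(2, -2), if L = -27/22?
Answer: 0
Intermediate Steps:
L = -27/22 (L = -27*1/22 = -27/22 ≈ -1.2273)
N = -1021/3762 (N = -27/22/(-57) - 29/99 = -27/22*(-1/57) - 29*1/99 = 9/418 - 29/99 = -1021/3762 ≈ -0.27140)
N*J(2, -2) = -1021*√(2 - 2)/3762 = -1021*√0/3762 = -1021/3762*0 = 0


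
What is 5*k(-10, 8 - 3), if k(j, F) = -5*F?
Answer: -125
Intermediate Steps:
5*k(-10, 8 - 3) = 5*(-5*(8 - 3)) = 5*(-5*5) = 5*(-25) = -125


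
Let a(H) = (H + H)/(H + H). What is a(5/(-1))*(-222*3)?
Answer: -666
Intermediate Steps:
a(H) = 1 (a(H) = (2*H)/((2*H)) = (2*H)*(1/(2*H)) = 1)
a(5/(-1))*(-222*3) = 1*(-222*3) = 1*(-666) = -666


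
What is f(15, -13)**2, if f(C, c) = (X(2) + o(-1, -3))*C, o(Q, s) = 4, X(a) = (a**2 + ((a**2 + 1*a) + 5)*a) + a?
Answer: 230400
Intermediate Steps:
X(a) = a + a**2 + a*(5 + a + a**2) (X(a) = (a**2 + ((a**2 + a) + 5)*a) + a = (a**2 + ((a + a**2) + 5)*a) + a = (a**2 + (5 + a + a**2)*a) + a = (a**2 + a*(5 + a + a**2)) + a = a + a**2 + a*(5 + a + a**2))
f(C, c) = 32*C (f(C, c) = (2*(6 + 2**2 + 2*2) + 4)*C = (2*(6 + 4 + 4) + 4)*C = (2*14 + 4)*C = (28 + 4)*C = 32*C)
f(15, -13)**2 = (32*15)**2 = 480**2 = 230400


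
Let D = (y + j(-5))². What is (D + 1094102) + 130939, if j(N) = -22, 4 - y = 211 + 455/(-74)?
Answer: 6980277597/5476 ≈ 1.2747e+6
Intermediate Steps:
y = -14863/74 (y = 4 - (211 + 455/(-74)) = 4 - (211 + 455*(-1/74)) = 4 - (211 - 455/74) = 4 - 1*15159/74 = 4 - 15159/74 = -14863/74 ≈ -200.85)
D = 271953081/5476 (D = (-14863/74 - 22)² = (-16491/74)² = 271953081/5476 ≈ 49663.)
(D + 1094102) + 130939 = (271953081/5476 + 1094102) + 130939 = 6263255633/5476 + 130939 = 6980277597/5476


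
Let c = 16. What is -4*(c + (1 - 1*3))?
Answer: -56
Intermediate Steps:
-4*(c + (1 - 1*3)) = -4*(16 + (1 - 1*3)) = -4*(16 + (1 - 3)) = -4*(16 - 2) = -4*14 = -56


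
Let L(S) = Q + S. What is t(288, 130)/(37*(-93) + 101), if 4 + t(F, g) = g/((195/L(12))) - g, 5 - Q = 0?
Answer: 92/2505 ≈ 0.036727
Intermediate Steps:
Q = 5 (Q = 5 - 1*0 = 5 + 0 = 5)
L(S) = 5 + S
t(F, g) = -4 - 178*g/195 (t(F, g) = -4 + (g/((195/(5 + 12))) - g) = -4 + (g/((195/17)) - g) = -4 + (g/((195*(1/17))) - g) = -4 + (g/(195/17) - g) = -4 + (g*(17/195) - g) = -4 + (17*g/195 - g) = -4 - 178*g/195)
t(288, 130)/(37*(-93) + 101) = (-4 - 178/195*130)/(37*(-93) + 101) = (-4 - 356/3)/(-3441 + 101) = -368/3/(-3340) = -368/3*(-1/3340) = 92/2505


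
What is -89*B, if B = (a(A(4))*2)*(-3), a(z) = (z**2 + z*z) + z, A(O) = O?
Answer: 19224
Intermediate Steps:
a(z) = z + 2*z**2 (a(z) = (z**2 + z**2) + z = 2*z**2 + z = z + 2*z**2)
B = -216 (B = ((4*(1 + 2*4))*2)*(-3) = ((4*(1 + 8))*2)*(-3) = ((4*9)*2)*(-3) = (36*2)*(-3) = 72*(-3) = -216)
-89*B = -89*(-216) = 19224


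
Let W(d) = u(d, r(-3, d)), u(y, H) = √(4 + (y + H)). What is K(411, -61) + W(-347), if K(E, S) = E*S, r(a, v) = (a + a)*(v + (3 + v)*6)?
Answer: -25071 + √14123 ≈ -24952.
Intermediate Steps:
r(a, v) = 2*a*(18 + 7*v) (r(a, v) = (2*a)*(v + (18 + 6*v)) = (2*a)*(18 + 7*v) = 2*a*(18 + 7*v))
u(y, H) = √(4 + H + y) (u(y, H) = √(4 + (H + y)) = √(4 + H + y))
W(d) = √(-104 - 41*d) (W(d) = √(4 + 2*(-3)*(18 + 7*d) + d) = √(4 + (-108 - 42*d) + d) = √(-104 - 41*d))
K(411, -61) + W(-347) = 411*(-61) + √(-104 - 41*(-347)) = -25071 + √(-104 + 14227) = -25071 + √14123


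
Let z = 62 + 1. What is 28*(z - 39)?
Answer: 672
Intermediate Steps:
z = 63
28*(z - 39) = 28*(63 - 39) = 28*24 = 672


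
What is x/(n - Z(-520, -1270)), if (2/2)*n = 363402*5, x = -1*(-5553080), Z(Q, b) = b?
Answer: 138827/45457 ≈ 3.0540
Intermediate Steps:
x = 5553080
n = 1817010 (n = 363402*5 = 1817010)
x/(n - Z(-520, -1270)) = 5553080/(1817010 - 1*(-1270)) = 5553080/(1817010 + 1270) = 5553080/1818280 = 5553080*(1/1818280) = 138827/45457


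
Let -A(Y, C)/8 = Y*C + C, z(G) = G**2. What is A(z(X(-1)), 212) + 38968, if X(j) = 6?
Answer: -23784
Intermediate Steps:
A(Y, C) = -8*C - 8*C*Y (A(Y, C) = -8*(Y*C + C) = -8*(C*Y + C) = -8*(C + C*Y) = -8*C - 8*C*Y)
A(z(X(-1)), 212) + 38968 = -8*212*(1 + 6**2) + 38968 = -8*212*(1 + 36) + 38968 = -8*212*37 + 38968 = -62752 + 38968 = -23784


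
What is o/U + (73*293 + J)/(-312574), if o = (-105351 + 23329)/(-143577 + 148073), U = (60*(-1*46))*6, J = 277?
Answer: -396869304883/5818077394560 ≈ -0.068213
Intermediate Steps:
U = -16560 (U = (60*(-46))*6 = -2760*6 = -16560)
o = -41011/2248 (o = -82022/4496 = -82022*1/4496 = -41011/2248 ≈ -18.243)
o/U + (73*293 + J)/(-312574) = -41011/2248/(-16560) + (73*293 + 277)/(-312574) = -41011/2248*(-1/16560) + (21389 + 277)*(-1/312574) = 41011/37226880 + 21666*(-1/312574) = 41011/37226880 - 10833/156287 = -396869304883/5818077394560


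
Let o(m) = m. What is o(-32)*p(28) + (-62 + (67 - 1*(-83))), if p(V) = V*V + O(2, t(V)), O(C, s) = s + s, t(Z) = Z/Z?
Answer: -25064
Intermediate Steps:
t(Z) = 1
O(C, s) = 2*s
p(V) = 2 + V² (p(V) = V*V + 2*1 = V² + 2 = 2 + V²)
o(-32)*p(28) + (-62 + (67 - 1*(-83))) = -32*(2 + 28²) + (-62 + (67 - 1*(-83))) = -32*(2 + 784) + (-62 + (67 + 83)) = -32*786 + (-62 + 150) = -25152 + 88 = -25064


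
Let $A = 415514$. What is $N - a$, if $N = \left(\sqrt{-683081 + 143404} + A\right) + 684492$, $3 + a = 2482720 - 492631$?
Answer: $-890080 + i \sqrt{539677} \approx -8.9008 \cdot 10^{5} + 734.63 i$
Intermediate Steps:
$a = 1990086$ ($a = -3 + \left(2482720 - 492631\right) = -3 + 1990089 = 1990086$)
$N = 1100006 + i \sqrt{539677}$ ($N = \left(\sqrt{-683081 + 143404} + 415514\right) + 684492 = \left(\sqrt{-539677} + 415514\right) + 684492 = \left(i \sqrt{539677} + 415514\right) + 684492 = \left(415514 + i \sqrt{539677}\right) + 684492 = 1100006 + i \sqrt{539677} \approx 1.1 \cdot 10^{6} + 734.63 i$)
$N - a = \left(1100006 + i \sqrt{539677}\right) - 1990086 = -890080 + i \sqrt{539677}$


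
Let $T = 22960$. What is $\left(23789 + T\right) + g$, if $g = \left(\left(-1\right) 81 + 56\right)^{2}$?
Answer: $47374$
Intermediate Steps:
$g = 625$ ($g = \left(-81 + 56\right)^{2} = \left(-25\right)^{2} = 625$)
$\left(23789 + T\right) + g = \left(23789 + 22960\right) + 625 = 46749 + 625 = 47374$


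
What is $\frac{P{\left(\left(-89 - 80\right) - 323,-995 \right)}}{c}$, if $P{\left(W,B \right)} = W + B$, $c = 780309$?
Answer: $- \frac{1487}{780309} \approx -0.0019057$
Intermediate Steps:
$P{\left(W,B \right)} = B + W$
$\frac{P{\left(\left(-89 - 80\right) - 323,-995 \right)}}{c} = \frac{-995 - 492}{780309} = \left(-995 - 492\right) \frac{1}{780309} = \left(-1487\right) \frac{1}{780309} = - \frac{1487}{780309}$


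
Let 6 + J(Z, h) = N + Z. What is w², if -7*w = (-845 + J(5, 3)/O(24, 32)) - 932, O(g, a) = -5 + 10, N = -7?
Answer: 79085449/1225 ≈ 64560.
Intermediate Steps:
O(g, a) = 5
J(Z, h) = -13 + Z (J(Z, h) = -6 + (-7 + Z) = -13 + Z)
w = 8893/35 (w = -((-845 + (-13 + 5)/5) - 932)/7 = -((-845 - 8*⅕) - 932)/7 = -((-845 - 8/5) - 932)/7 = -(-4233/5 - 932)/7 = -⅐*(-8893/5) = 8893/35 ≈ 254.09)
w² = (8893/35)² = 79085449/1225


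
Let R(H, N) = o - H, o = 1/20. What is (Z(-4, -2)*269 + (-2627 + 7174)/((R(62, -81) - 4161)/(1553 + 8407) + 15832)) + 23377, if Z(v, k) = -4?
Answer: 23443484365547/1051216647 ≈ 22301.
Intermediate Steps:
o = 1/20 ≈ 0.050000
R(H, N) = 1/20 - H
(Z(-4, -2)*269 + (-2627 + 7174)/((R(62, -81) - 4161)/(1553 + 8407) + 15832)) + 23377 = (-4*269 + (-2627 + 7174)/(((1/20 - 1*62) - 4161)/(1553 + 8407) + 15832)) + 23377 = (-1076 + 4547/(((1/20 - 62) - 4161)/9960 + 15832)) + 23377 = (-1076 + 4547/((-1239/20 - 4161)*(1/9960) + 15832)) + 23377 = (-1076 + 4547/(-84459/20*1/9960 + 15832)) + 23377 = (-1076 + 4547/(-28153/66400 + 15832)) + 23377 = (-1076 + 4547/(1051216647/66400)) + 23377 = (-1076 + 4547*(66400/1051216647)) + 23377 = (-1076 + 301920800/1051216647) + 23377 = -1130807191372/1051216647 + 23377 = 23443484365547/1051216647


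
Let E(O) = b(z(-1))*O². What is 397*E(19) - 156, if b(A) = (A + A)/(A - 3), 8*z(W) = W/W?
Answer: -290222/23 ≈ -12618.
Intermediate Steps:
z(W) = ⅛ (z(W) = (W/W)/8 = (⅛)*1 = ⅛)
b(A) = 2*A/(-3 + A) (b(A) = (2*A)/(-3 + A) = 2*A/(-3 + A))
E(O) = -2*O²/23 (E(O) = (2*(⅛)/(-3 + ⅛))*O² = (2*(⅛)/(-23/8))*O² = (2*(⅛)*(-8/23))*O² = -2*O²/23)
397*E(19) - 156 = 397*(-2/23*19²) - 156 = 397*(-2/23*361) - 156 = 397*(-722/23) - 156 = -286634/23 - 156 = -290222/23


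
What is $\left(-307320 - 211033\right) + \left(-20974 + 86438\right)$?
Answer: $-452889$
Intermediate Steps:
$\left(-307320 - 211033\right) + \left(-20974 + 86438\right) = -518353 + 65464 = -452889$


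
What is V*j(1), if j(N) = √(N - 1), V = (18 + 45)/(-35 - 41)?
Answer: 0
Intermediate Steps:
V = -63/76 (V = 63/(-76) = 63*(-1/76) = -63/76 ≈ -0.82895)
j(N) = √(-1 + N)
V*j(1) = -63*√(-1 + 1)/76 = -63*√0/76 = -63/76*0 = 0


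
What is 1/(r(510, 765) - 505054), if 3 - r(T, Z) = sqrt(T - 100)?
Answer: -505051/255076512191 + sqrt(410)/255076512191 ≈ -1.9799e-6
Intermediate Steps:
r(T, Z) = 3 - sqrt(-100 + T) (r(T, Z) = 3 - sqrt(T - 100) = 3 - sqrt(-100 + T))
1/(r(510, 765) - 505054) = 1/((3 - sqrt(-100 + 510)) - 505054) = 1/((3 - sqrt(410)) - 505054) = 1/(-505051 - sqrt(410))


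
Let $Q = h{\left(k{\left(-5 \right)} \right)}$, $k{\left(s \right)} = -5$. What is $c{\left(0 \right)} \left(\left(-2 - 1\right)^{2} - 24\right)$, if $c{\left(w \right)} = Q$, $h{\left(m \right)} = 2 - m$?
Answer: $-105$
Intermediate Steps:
$Q = 7$ ($Q = 2 - -5 = 2 + 5 = 7$)
$c{\left(w \right)} = 7$
$c{\left(0 \right)} \left(\left(-2 - 1\right)^{2} - 24\right) = 7 \left(\left(-2 - 1\right)^{2} - 24\right) = 7 \left(\left(-3\right)^{2} - 24\right) = 7 \left(9 - 24\right) = 7 \left(-15\right) = -105$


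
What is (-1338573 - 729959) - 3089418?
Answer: -5157950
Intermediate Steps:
(-1338573 - 729959) - 3089418 = -2068532 - 3089418 = -5157950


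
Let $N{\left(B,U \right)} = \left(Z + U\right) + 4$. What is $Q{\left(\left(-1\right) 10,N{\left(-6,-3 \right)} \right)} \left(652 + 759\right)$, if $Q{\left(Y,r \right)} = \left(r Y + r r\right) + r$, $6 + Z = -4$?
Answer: $228582$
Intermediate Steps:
$Z = -10$ ($Z = -6 - 4 = -10$)
$N{\left(B,U \right)} = -6 + U$ ($N{\left(B,U \right)} = \left(-10 + U\right) + 4 = -6 + U$)
$Q{\left(Y,r \right)} = r + r^{2} + Y r$ ($Q{\left(Y,r \right)} = \left(Y r + r^{2}\right) + r = \left(r^{2} + Y r\right) + r = r + r^{2} + Y r$)
$Q{\left(\left(-1\right) 10,N{\left(-6,-3 \right)} \right)} \left(652 + 759\right) = \left(-6 - 3\right) \left(1 - 10 - 9\right) \left(652 + 759\right) = - 9 \left(1 - 10 - 9\right) 1411 = \left(-9\right) \left(-18\right) 1411 = 162 \cdot 1411 = 228582$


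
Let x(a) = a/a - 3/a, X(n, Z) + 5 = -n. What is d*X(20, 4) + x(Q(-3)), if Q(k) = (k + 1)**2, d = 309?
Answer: -30899/4 ≈ -7724.8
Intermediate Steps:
Q(k) = (1 + k)**2
X(n, Z) = -5 - n
x(a) = 1 - 3/a
d*X(20, 4) + x(Q(-3)) = 309*(-5 - 1*20) + (-3 + (1 - 3)**2)/((1 - 3)**2) = 309*(-5 - 20) + (-3 + (-2)**2)/((-2)**2) = 309*(-25) + (-3 + 4)/4 = -7725 + (1/4)*1 = -7725 + 1/4 = -30899/4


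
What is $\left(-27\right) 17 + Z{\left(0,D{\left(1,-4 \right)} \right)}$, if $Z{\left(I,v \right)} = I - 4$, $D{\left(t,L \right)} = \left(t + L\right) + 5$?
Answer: $-463$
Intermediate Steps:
$D{\left(t,L \right)} = 5 + L + t$ ($D{\left(t,L \right)} = \left(L + t\right) + 5 = 5 + L + t$)
$Z{\left(I,v \right)} = -4 + I$
$\left(-27\right) 17 + Z{\left(0,D{\left(1,-4 \right)} \right)} = \left(-27\right) 17 + \left(-4 + 0\right) = -459 - 4 = -463$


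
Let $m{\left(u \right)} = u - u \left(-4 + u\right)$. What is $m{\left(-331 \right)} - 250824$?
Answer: $-362040$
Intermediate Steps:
$m{\left(u \right)} = u - u \left(-4 + u\right)$
$m{\left(-331 \right)} - 250824 = - 331 \left(5 - -331\right) - 250824 = - 331 \left(5 + 331\right) - 250824 = \left(-331\right) 336 - 250824 = -111216 - 250824 = -362040$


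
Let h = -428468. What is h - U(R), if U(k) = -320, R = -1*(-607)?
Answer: -428148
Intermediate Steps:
R = 607
h - U(R) = -428468 - 1*(-320) = -428468 + 320 = -428148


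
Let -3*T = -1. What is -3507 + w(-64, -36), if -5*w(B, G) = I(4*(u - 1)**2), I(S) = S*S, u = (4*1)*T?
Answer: -1420351/405 ≈ -3507.0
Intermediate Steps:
T = 1/3 (T = -1/3*(-1) = 1/3 ≈ 0.33333)
u = 4/3 (u = (4*1)*(1/3) = 4*(1/3) = 4/3 ≈ 1.3333)
I(S) = S**2
w(B, G) = -16/405 (w(B, G) = -16*(4/3 - 1)**4/5 = -(4*(1/3)**2)**2/5 = -(4*(1/9))**2/5 = -(4/9)**2/5 = -1/5*16/81 = -16/405)
-3507 + w(-64, -36) = -3507 - 16/405 = -1420351/405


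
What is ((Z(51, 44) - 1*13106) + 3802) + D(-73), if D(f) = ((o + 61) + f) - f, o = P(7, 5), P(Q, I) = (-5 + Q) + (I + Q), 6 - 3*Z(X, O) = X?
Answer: -9244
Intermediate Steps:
Z(X, O) = 2 - X/3
P(Q, I) = -5 + I + 2*Q
o = 14 (o = -5 + 5 + 2*7 = -5 + 5 + 14 = 14)
D(f) = 75 (D(f) = ((14 + 61) + f) - f = (75 + f) - f = 75)
((Z(51, 44) - 1*13106) + 3802) + D(-73) = (((2 - ⅓*51) - 1*13106) + 3802) + 75 = (((2 - 17) - 13106) + 3802) + 75 = ((-15 - 13106) + 3802) + 75 = (-13121 + 3802) + 75 = -9319 + 75 = -9244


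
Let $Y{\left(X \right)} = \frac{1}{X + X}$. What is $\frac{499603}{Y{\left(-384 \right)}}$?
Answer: $-383695104$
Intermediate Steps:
$Y{\left(X \right)} = \frac{1}{2 X}$
$\frac{499603}{Y{\left(-384 \right)}} = \frac{499603}{\frac{1}{2} \frac{1}{-384}} = \frac{499603}{\frac{1}{2} \left(- \frac{1}{384}\right)} = \frac{499603}{- \frac{1}{768}} = 499603 \left(-768\right) = -383695104$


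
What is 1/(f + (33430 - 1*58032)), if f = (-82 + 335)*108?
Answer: 1/2722 ≈ 0.00036738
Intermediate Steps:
f = 27324 (f = 253*108 = 27324)
1/(f + (33430 - 1*58032)) = 1/(27324 + (33430 - 1*58032)) = 1/(27324 + (33430 - 58032)) = 1/(27324 - 24602) = 1/2722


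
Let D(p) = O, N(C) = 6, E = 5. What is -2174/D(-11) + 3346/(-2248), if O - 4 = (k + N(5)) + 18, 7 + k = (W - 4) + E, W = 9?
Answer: -2495439/34844 ≈ -71.617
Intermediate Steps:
k = 3 (k = -7 + ((9 - 4) + 5) = -7 + (5 + 5) = -7 + 10 = 3)
O = 31 (O = 4 + ((3 + 6) + 18) = 4 + (9 + 18) = 4 + 27 = 31)
D(p) = 31
-2174/D(-11) + 3346/(-2248) = -2174/31 + 3346/(-2248) = -2174*1/31 + 3346*(-1/2248) = -2174/31 - 1673/1124 = -2495439/34844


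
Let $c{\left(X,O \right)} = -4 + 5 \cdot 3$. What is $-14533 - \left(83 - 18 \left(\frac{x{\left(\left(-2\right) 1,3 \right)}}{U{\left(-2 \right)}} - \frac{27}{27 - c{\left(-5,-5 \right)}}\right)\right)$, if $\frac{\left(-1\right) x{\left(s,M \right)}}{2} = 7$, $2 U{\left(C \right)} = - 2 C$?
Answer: $- \frac{118179}{8} \approx -14772.0$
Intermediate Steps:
$U{\left(C \right)} = - C$ ($U{\left(C \right)} = \frac{\left(-2\right) C}{2} = - C$)
$x{\left(s,M \right)} = -14$ ($x{\left(s,M \right)} = \left(-2\right) 7 = -14$)
$c{\left(X,O \right)} = 11$ ($c{\left(X,O \right)} = -4 + 15 = 11$)
$-14533 - \left(83 - 18 \left(\frac{x{\left(\left(-2\right) 1,3 \right)}}{U{\left(-2 \right)}} - \frac{27}{27 - c{\left(-5,-5 \right)}}\right)\right) = -14533 - \left(83 - 18 \left(- \frac{14}{\left(-1\right) \left(-2\right)} - \frac{27}{27 - 11}\right)\right) = -14533 - \left(83 - 18 \left(- \frac{14}{2} - \frac{27}{27 - 11}\right)\right) = -14533 - \left(83 - 18 \left(\left(-14\right) \frac{1}{2} - \frac{27}{16}\right)\right) = -14533 - \left(83 - 18 \left(-7 - \frac{27}{16}\right)\right) = -14533 - \left(83 - - \frac{1251}{8}\right) = -14533 - \left(83 + \frac{1251}{8}\right) = -14533 - \frac{1915}{8} = - \frac{118179}{8}$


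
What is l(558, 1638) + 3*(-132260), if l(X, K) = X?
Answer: -396222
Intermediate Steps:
l(558, 1638) + 3*(-132260) = 558 + 3*(-132260) = 558 - 396780 = -396222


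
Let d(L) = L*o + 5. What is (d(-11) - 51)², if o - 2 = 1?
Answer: 6241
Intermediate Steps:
o = 3 (o = 2 + 1 = 3)
d(L) = 5 + 3*L (d(L) = L*3 + 5 = 3*L + 5 = 5 + 3*L)
(d(-11) - 51)² = ((5 + 3*(-11)) - 51)² = ((5 - 33) - 51)² = (-28 - 51)² = (-79)² = 6241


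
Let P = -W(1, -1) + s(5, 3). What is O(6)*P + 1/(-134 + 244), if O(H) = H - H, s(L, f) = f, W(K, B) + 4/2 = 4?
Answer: 1/110 ≈ 0.0090909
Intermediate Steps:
W(K, B) = 2 (W(K, B) = -2 + 4 = 2)
P = 1 (P = -1*2 + 3 = -2 + 3 = 1)
O(H) = 0
O(6)*P + 1/(-134 + 244) = 0*1 + 1/(-134 + 244) = 0 + 1/110 = 1/110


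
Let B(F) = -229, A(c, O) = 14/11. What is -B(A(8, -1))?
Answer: 229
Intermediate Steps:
A(c, O) = 14/11 (A(c, O) = 14*(1/11) = 14/11)
-B(A(8, -1)) = -1*(-229) = 229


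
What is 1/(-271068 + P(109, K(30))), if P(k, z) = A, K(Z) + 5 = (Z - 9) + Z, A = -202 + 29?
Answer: -1/271241 ≈ -3.6868e-6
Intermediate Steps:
A = -173
K(Z) = -14 + 2*Z (K(Z) = -5 + ((Z - 9) + Z) = -5 + ((-9 + Z) + Z) = -5 + (-9 + 2*Z) = -14 + 2*Z)
P(k, z) = -173
1/(-271068 + P(109, K(30))) = 1/(-271068 - 173) = 1/(-271241) = -1/271241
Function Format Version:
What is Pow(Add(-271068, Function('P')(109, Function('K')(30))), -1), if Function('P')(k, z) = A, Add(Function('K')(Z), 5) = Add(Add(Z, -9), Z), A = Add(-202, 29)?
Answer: Rational(-1, 271241) ≈ -3.6868e-6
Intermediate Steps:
A = -173
Function('K')(Z) = Add(-14, Mul(2, Z)) (Function('K')(Z) = Add(-5, Add(Add(Z, -9), Z)) = Add(-5, Add(Add(-9, Z), Z)) = Add(-5, Add(-9, Mul(2, Z))) = Add(-14, Mul(2, Z)))
Function('P')(k, z) = -173
Pow(Add(-271068, Function('P')(109, Function('K')(30))), -1) = Pow(Add(-271068, -173), -1) = Pow(-271241, -1) = Rational(-1, 271241)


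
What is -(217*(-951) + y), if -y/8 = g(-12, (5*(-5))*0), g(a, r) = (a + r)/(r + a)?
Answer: 206375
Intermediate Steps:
g(a, r) = 1 (g(a, r) = (a + r)/(a + r) = 1)
y = -8 (y = -8*1 = -8)
-(217*(-951) + y) = -(217*(-951) - 8) = -(-206367 - 8) = -1*(-206375) = 206375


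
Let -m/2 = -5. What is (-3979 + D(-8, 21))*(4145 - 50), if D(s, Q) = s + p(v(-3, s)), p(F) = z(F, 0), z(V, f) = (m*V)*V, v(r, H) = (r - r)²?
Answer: -16326765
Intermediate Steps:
m = 10 (m = -2*(-5) = 10)
v(r, H) = 0 (v(r, H) = 0² = 0)
z(V, f) = 10*V² (z(V, f) = (10*V)*V = 10*V²)
p(F) = 10*F²
D(s, Q) = s (D(s, Q) = s + 10*0² = s + 10*0 = s + 0 = s)
(-3979 + D(-8, 21))*(4145 - 50) = (-3979 - 8)*(4145 - 50) = -3987*4095 = -16326765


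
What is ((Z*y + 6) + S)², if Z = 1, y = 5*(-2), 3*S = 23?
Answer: 121/9 ≈ 13.444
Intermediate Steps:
S = 23/3 (S = (⅓)*23 = 23/3 ≈ 7.6667)
y = -10
((Z*y + 6) + S)² = ((1*(-10) + 6) + 23/3)² = ((-10 + 6) + 23/3)² = (-4 + 23/3)² = (11/3)² = 121/9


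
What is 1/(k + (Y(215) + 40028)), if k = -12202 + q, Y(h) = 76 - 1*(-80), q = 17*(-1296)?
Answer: 1/5950 ≈ 0.00016807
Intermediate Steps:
q = -22032
Y(h) = 156 (Y(h) = 76 + 80 = 156)
k = -34234 (k = -12202 - 22032 = -34234)
1/(k + (Y(215) + 40028)) = 1/(-34234 + (156 + 40028)) = 1/(-34234 + 40184) = 1/5950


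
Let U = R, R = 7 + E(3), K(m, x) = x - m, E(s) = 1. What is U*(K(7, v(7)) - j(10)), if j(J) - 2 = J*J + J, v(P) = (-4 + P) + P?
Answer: -872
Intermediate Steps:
v(P) = -4 + 2*P
j(J) = 2 + J + J² (j(J) = 2 + (J*J + J) = 2 + (J² + J) = 2 + (J + J²) = 2 + J + J²)
R = 8 (R = 7 + 1 = 8)
U = 8
U*(K(7, v(7)) - j(10)) = 8*(((-4 + 2*7) - 1*7) - (2 + 10 + 10²)) = 8*(((-4 + 14) - 7) - (2 + 10 + 100)) = 8*((10 - 7) - 1*112) = 8*(3 - 112) = 8*(-109) = -872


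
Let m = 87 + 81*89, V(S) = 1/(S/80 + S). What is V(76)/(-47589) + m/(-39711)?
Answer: -178118658212/969470877627 ≈ -0.18373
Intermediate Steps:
V(S) = 80/(81*S) (V(S) = 1/(S*(1/80) + S) = 1/(S/80 + S) = 1/(81*S/80) = 80/(81*S))
m = 7296 (m = 87 + 7209 = 7296)
V(76)/(-47589) + m/(-39711) = ((80/81)/76)/(-47589) + 7296/(-39711) = ((80/81)*(1/76))*(-1/47589) + 7296*(-1/39711) = (20/1539)*(-1/47589) - 2432/13237 = -20/73239471 - 2432/13237 = -178118658212/969470877627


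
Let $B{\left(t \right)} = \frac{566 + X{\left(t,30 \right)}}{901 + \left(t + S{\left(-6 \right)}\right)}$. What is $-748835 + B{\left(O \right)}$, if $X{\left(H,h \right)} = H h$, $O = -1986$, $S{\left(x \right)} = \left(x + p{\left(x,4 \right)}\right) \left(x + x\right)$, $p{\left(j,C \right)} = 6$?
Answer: $- \frac{812426961}{1085} \approx -7.4878 \cdot 10^{5}$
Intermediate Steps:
$S{\left(x \right)} = 2 x \left(6 + x\right)$ ($S{\left(x \right)} = \left(x + 6\right) \left(x + x\right) = \left(6 + x\right) 2 x = 2 x \left(6 + x\right)$)
$B{\left(t \right)} = \frac{566 + 30 t}{901 + t}$ ($B{\left(t \right)} = \frac{566 + t 30}{901 + \left(t + 2 \left(-6\right) \left(6 - 6\right)\right)} = \frac{566 + 30 t}{901 + \left(t + 2 \left(-6\right) 0\right)} = \frac{566 + 30 t}{901 + \left(t + 0\right)} = \frac{566 + 30 t}{901 + t}$)
$-748835 + B{\left(O \right)} = -748835 + \frac{2 \left(283 + 15 \left(-1986\right)\right)}{901 - 1986} = -748835 + \frac{2 \left(283 - 29790\right)}{-1085} = -748835 + 2 \left(- \frac{1}{1085}\right) \left(-29507\right) = -748835 + \frac{59014}{1085} = - \frac{812426961}{1085}$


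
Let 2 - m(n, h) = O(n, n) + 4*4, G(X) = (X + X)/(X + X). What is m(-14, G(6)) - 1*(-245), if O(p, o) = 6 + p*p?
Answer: 29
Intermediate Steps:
O(p, o) = 6 + p²
G(X) = 1 (G(X) = (2*X)/((2*X)) = (2*X)*(1/(2*X)) = 1)
m(n, h) = -20 - n² (m(n, h) = 2 - ((6 + n²) + 4*4) = 2 - ((6 + n²) + 16) = 2 - (22 + n²) = 2 + (-22 - n²) = -20 - n²)
m(-14, G(6)) - 1*(-245) = (-20 - 1*(-14)²) - 1*(-245) = (-20 - 1*196) + 245 = (-20 - 196) + 245 = -216 + 245 = 29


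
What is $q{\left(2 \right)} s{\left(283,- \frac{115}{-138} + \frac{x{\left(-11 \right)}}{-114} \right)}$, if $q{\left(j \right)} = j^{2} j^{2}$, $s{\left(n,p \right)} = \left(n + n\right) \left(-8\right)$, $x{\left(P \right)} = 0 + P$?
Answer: $-72448$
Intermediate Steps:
$x{\left(P \right)} = P$
$s{\left(n,p \right)} = - 16 n$ ($s{\left(n,p \right)} = 2 n \left(-8\right) = - 16 n$)
$q{\left(j \right)} = j^{4}$
$q{\left(2 \right)} s{\left(283,- \frac{115}{-138} + \frac{x{\left(-11 \right)}}{-114} \right)} = 2^{4} \left(\left(-16\right) 283\right) = 16 \left(-4528\right) = -72448$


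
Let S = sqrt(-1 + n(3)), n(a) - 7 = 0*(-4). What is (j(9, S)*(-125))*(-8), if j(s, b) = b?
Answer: 1000*sqrt(6) ≈ 2449.5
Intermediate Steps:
n(a) = 7 (n(a) = 7 + 0*(-4) = 7 + 0 = 7)
S = sqrt(6) (S = sqrt(-1 + 7) = sqrt(6) ≈ 2.4495)
(j(9, S)*(-125))*(-8) = (sqrt(6)*(-125))*(-8) = -125*sqrt(6)*(-8) = 1000*sqrt(6)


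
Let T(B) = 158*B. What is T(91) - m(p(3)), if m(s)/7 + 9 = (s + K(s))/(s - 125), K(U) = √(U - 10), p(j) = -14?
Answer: 2007201/139 + 14*I*√6/139 ≈ 14440.0 + 0.24671*I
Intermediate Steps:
K(U) = √(-10 + U)
m(s) = -63 + 7*(s + √(-10 + s))/(-125 + s) (m(s) = -63 + 7*((s + √(-10 + s))/(s - 125)) = -63 + 7*((s + √(-10 + s))/(-125 + s)) = -63 + 7*(s + √(-10 + s))/(-125 + s))
T(91) - m(p(3)) = 158*91 - 7*(1125 + √(-10 - 14) - 8*(-14))/(-125 - 14) = 14378 - 7*(1125 + √(-24) + 112)/(-139) = 14378 - 7*(-1)*(1125 + 2*I*√6 + 112)/139 = 14378 - 7*(-1)*(1237 + 2*I*√6)/139 = 14378 - (-8659/139 - 14*I*√6/139) = 14378 + (8659/139 + 14*I*√6/139) = 2007201/139 + 14*I*√6/139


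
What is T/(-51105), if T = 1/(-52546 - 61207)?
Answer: 1/5813347065 ≈ 1.7202e-10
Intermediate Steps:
T = -1/113753 (T = 1/(-113753) = -1/113753 ≈ -8.7910e-6)
T/(-51105) = -1/113753/(-51105) = -1/113753*(-1/51105) = 1/5813347065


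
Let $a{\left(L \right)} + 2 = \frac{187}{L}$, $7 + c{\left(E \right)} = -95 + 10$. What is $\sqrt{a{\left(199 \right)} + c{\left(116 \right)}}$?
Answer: $\frac{i \sqrt{3685281}}{199} \approx 9.6468 i$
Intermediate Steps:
$c{\left(E \right)} = -92$ ($c{\left(E \right)} = -7 + \left(-95 + 10\right) = -7 - 85 = -92$)
$a{\left(L \right)} = -2 + \frac{187}{L}$
$\sqrt{a{\left(199 \right)} + c{\left(116 \right)}} = \sqrt{\left(-2 + \frac{187}{199}\right) - 92} = \sqrt{- \frac{211}{199} - 92} = \sqrt{- \frac{18519}{199}} = \frac{i \sqrt{3685281}}{199}$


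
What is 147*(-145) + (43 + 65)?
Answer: -21207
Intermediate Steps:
147*(-145) + (43 + 65) = -21315 + 108 = -21207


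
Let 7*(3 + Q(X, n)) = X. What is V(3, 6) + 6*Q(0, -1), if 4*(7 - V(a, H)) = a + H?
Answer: -53/4 ≈ -13.250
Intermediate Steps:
Q(X, n) = -3 + X/7
V(a, H) = 7 - H/4 - a/4 (V(a, H) = 7 - (a + H)/4 = 7 - (H + a)/4 = 7 + (-H/4 - a/4) = 7 - H/4 - a/4)
V(3, 6) + 6*Q(0, -1) = (7 - ¼*6 - ¼*3) + 6*(-3 + (⅐)*0) = (7 - 3/2 - ¾) + 6*(-3 + 0) = 19/4 + 6*(-3) = 19/4 - 18 = -53/4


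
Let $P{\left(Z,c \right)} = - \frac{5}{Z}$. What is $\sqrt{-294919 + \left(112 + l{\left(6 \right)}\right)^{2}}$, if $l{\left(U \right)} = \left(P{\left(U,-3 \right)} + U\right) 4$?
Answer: $\frac{11 i \sqrt{20627}}{3} \approx 526.61 i$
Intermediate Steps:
$l{\left(U \right)} = - \frac{20}{U} + 4 U$ ($l{\left(U \right)} = \left(- \frac{5}{U} + U\right) 4 = \left(U - \frac{5}{U}\right) 4 = - \frac{20}{U} + 4 U$)
$\sqrt{-294919 + \left(112 + l{\left(6 \right)}\right)^{2}} = \sqrt{-294919 + \left(112 + \left(- \frac{20}{6} + 4 \cdot 6\right)\right)^{2}} = \sqrt{-294919 + \left(112 + \left(\left(-20\right) \frac{1}{6} + 24\right)\right)^{2}} = \sqrt{-294919 + \left(112 + \left(- \frac{10}{3} + 24\right)\right)^{2}} = \sqrt{-294919 + \left(112 + \frac{62}{3}\right)^{2}} = \sqrt{-294919 + \left(\frac{398}{3}\right)^{2}} = \sqrt{-294919 + \frac{158404}{9}} = \sqrt{- \frac{2495867}{9}} = \frac{11 i \sqrt{20627}}{3}$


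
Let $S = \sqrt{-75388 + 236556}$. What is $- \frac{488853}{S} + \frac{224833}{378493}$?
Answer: $\frac{224833}{378493} - \frac{488853 \sqrt{10073}}{40292} \approx -1217.1$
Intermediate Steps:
$S = 4 \sqrt{10073}$ ($S = \sqrt{161168} = 4 \sqrt{10073} \approx 401.46$)
$- \frac{488853}{S} + \frac{224833}{378493} = - \frac{488853}{4 \sqrt{10073}} + \frac{224833}{378493} = - 488853 \frac{\sqrt{10073}}{40292} + 224833 \cdot \frac{1}{378493} = - \frac{488853 \sqrt{10073}}{40292} + \frac{224833}{378493} = \frac{224833}{378493} - \frac{488853 \sqrt{10073}}{40292}$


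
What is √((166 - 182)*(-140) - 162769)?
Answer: I*√160529 ≈ 400.66*I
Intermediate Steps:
√((166 - 182)*(-140) - 162769) = √(-16*(-140) - 162769) = √(2240 - 162769) = √(-160529) = I*√160529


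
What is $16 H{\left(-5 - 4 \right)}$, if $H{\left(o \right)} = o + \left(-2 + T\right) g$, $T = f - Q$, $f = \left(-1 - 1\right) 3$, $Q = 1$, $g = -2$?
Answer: $144$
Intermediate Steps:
$f = -6$ ($f = \left(-2\right) 3 = -6$)
$T = -7$ ($T = -6 - 1 = -7$)
$H{\left(o \right)} = 18 + o$ ($H{\left(o \right)} = o + \left(-2 - 7\right) \left(-2\right) = o - -18 = o + 18 = 18 + o$)
$16 H{\left(-5 - 4 \right)} = 16 \left(18 - 9\right) = 16 \cdot 9 = 144$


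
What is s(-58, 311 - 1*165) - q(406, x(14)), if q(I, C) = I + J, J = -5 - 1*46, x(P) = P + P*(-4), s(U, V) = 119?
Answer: -236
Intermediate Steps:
x(P) = -3*P (x(P) = P - 4*P = -3*P)
J = -51 (J = -5 - 46 = -51)
q(I, C) = -51 + I (q(I, C) = I - 51 = -51 + I)
s(-58, 311 - 1*165) - q(406, x(14)) = 119 - (-51 + 406) = 119 - 1*355 = 119 - 355 = -236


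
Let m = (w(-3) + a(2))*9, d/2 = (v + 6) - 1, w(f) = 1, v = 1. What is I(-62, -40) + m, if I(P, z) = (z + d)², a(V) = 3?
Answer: 820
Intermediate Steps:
d = 12 (d = 2*((1 + 6) - 1) = 2*(7 - 1) = 2*6 = 12)
I(P, z) = (12 + z)² (I(P, z) = (z + 12)² = (12 + z)²)
m = 36 (m = (1 + 3)*9 = 4*9 = 36)
I(-62, -40) + m = (12 - 40)² + 36 = (-28)² + 36 = 784 + 36 = 820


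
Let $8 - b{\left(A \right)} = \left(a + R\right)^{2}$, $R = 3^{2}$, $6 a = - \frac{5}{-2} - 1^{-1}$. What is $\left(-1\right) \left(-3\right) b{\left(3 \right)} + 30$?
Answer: $- \frac{3243}{16} \approx -202.69$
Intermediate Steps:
$a = \frac{1}{4}$ ($a = \frac{- \frac{5}{-2} - 1^{-1}}{6} = \frac{\left(-5\right) \left(- \frac{1}{2}\right) - 1}{6} = \frac{\frac{5}{2} - 1}{6} = \frac{1}{6} \cdot \frac{3}{2} = \frac{1}{4} \approx 0.25$)
$R = 9$
$b{\left(A \right)} = - \frac{1241}{16}$ ($b{\left(A \right)} = 8 - \left(\frac{1}{4} + 9\right)^{2} = 8 - \left(\frac{37}{4}\right)^{2} = 8 - \frac{1369}{16} = - \frac{1241}{16}$)
$\left(-1\right) \left(-3\right) b{\left(3 \right)} + 30 = \left(-1\right) \left(-3\right) \left(- \frac{1241}{16}\right) + 30 = 3 \left(- \frac{1241}{16}\right) + 30 = - \frac{3723}{16} + 30 = - \frac{3243}{16}$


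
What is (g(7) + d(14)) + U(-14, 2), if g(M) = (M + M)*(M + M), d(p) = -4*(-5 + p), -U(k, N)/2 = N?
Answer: 156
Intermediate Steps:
U(k, N) = -2*N
d(p) = 20 - 4*p
g(M) = 4*M² (g(M) = (2*M)*(2*M) = 4*M²)
(g(7) + d(14)) + U(-14, 2) = (4*7² + (20 - 4*14)) - 2*2 = (4*49 + (20 - 56)) - 4 = (196 - 36) - 4 = 160 - 4 = 156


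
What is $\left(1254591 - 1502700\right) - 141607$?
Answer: $-389716$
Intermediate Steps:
$\left(1254591 - 1502700\right) - 141607 = -248109 - 141607 = -389716$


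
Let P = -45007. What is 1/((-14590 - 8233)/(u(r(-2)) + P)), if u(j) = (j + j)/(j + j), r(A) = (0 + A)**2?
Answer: 45006/22823 ≈ 1.9720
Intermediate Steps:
r(A) = A**2
u(j) = 1 (u(j) = (2*j)/((2*j)) = (2*j)*(1/(2*j)) = 1)
1/((-14590 - 8233)/(u(r(-2)) + P)) = 1/((-14590 - 8233)/(1 - 45007)) = 1/(-22823/(-45006)) = 1/(-22823*(-1/45006)) = 1/(22823/45006) = 45006/22823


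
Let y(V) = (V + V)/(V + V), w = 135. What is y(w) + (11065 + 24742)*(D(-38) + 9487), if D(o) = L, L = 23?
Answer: 340524571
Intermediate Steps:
D(o) = 23
y(V) = 1 (y(V) = (2*V)/((2*V)) = (2*V)*(1/(2*V)) = 1)
y(w) + (11065 + 24742)*(D(-38) + 9487) = 1 + (11065 + 24742)*(23 + 9487) = 1 + 35807*9510 = 1 + 340524570 = 340524571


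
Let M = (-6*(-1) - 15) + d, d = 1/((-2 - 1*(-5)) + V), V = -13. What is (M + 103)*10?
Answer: 939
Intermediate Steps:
d = -⅒ (d = 1/((-2 - 1*(-5)) - 13) = 1/((-2 + 5) - 13) = 1/(3 - 13) = 1/(-10) = -⅒ ≈ -0.10000)
M = -91/10 (M = (-6*(-1) - 15) - ⅒ = (6 - 15) - ⅒ = -9 - ⅒ = -91/10 ≈ -9.1000)
(M + 103)*10 = (-91/10 + 103)*10 = (939/10)*10 = 939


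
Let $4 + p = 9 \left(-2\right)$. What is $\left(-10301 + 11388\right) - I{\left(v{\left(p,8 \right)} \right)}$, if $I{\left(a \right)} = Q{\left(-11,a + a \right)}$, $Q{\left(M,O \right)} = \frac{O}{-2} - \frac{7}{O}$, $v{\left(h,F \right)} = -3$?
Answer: $\frac{6497}{6} \approx 1082.8$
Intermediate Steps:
$p = -22$ ($p = -4 + 9 \left(-2\right) = -4 - 18 = -22$)
$Q{\left(M,O \right)} = - \frac{7}{O} - \frac{O}{2}$ ($Q{\left(M,O \right)} = O \left(- \frac{1}{2}\right) - \frac{7}{O} = - \frac{O}{2} - \frac{7}{O} = - \frac{7}{O} - \frac{O}{2}$)
$I{\left(a \right)} = - a - \frac{7}{2 a}$ ($I{\left(a \right)} = - \frac{7}{a + a} - \frac{a + a}{2} = - \frac{7}{2 a} - \frac{2 a}{2} = - 7 \frac{1}{2 a} - a = - \frac{7}{2 a} - a = - a - \frac{7}{2 a}$)
$\left(-10301 + 11388\right) - I{\left(v{\left(p,8 \right)} \right)} = \left(-10301 + 11388\right) - \left(\left(-1\right) \left(-3\right) - \frac{7}{2 \left(-3\right)}\right) = 1087 - \left(3 - - \frac{7}{6}\right) = 1087 - \left(3 + \frac{7}{6}\right) = 1087 - \frac{25}{6} = \frac{6497}{6}$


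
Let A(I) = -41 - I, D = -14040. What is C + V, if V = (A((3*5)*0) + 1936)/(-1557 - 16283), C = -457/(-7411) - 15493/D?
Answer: 49141377143/46406496240 ≈ 1.0589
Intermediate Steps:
C = 121234903/104050440 (C = -457/(-7411) - 15493/(-14040) = -457*(-1/7411) - 15493*(-1/14040) = 457/7411 + 15493/14040 = 121234903/104050440 ≈ 1.1652)
V = -379/3568 (V = ((-41 - 3*5*0) + 1936)/(-1557 - 16283) = ((-41 - 15*0) + 1936)/(-17840) = ((-41 - 1*0) + 1936)*(-1/17840) = ((-41 + 0) + 1936)*(-1/17840) = (-41 + 1936)*(-1/17840) = 1895*(-1/17840) = -379/3568 ≈ -0.10622)
C + V = 121234903/104050440 - 379/3568 = 49141377143/46406496240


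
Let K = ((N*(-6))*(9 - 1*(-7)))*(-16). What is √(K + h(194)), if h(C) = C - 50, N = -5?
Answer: 4*I*√471 ≈ 86.81*I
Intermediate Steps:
h(C) = -50 + C
K = -7680 (K = ((-5*(-6))*(9 - 1*(-7)))*(-16) = (30*(9 + 7))*(-16) = (30*16)*(-16) = 480*(-16) = -7680)
√(K + h(194)) = √(-7680 + (-50 + 194)) = √(-7680 + 144) = √(-7536) = 4*I*√471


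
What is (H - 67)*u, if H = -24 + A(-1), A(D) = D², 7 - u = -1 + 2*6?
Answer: 360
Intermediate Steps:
u = -4 (u = 7 - (-1 + 2*6) = 7 - (-1 + 12) = 7 - 1*11 = 7 - 11 = -4)
H = -23 (H = -24 + (-1)² = -24 + 1 = -23)
(H - 67)*u = (-23 - 67)*(-4) = -90*(-4) = 360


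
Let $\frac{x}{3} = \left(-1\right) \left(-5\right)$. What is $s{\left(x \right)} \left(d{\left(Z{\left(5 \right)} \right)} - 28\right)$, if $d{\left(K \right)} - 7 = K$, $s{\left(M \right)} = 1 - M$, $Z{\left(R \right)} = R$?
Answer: $224$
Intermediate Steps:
$x = 15$ ($x = 3 \left(\left(-1\right) \left(-5\right)\right) = 3 \cdot 5 = 15$)
$d{\left(K \right)} = 7 + K$
$s{\left(x \right)} \left(d{\left(Z{\left(5 \right)} \right)} - 28\right) = \left(1 - 15\right) \left(\left(7 + 5\right) - 28\right) = \left(1 - 15\right) \left(12 - 28\right) = \left(-14\right) \left(-16\right) = 224$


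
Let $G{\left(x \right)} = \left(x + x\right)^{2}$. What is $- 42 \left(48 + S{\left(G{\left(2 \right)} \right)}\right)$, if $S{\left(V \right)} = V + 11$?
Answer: $-3150$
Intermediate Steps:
$G{\left(x \right)} = 4 x^{2}$ ($G{\left(x \right)} = \left(2 x\right)^{2} = 4 x^{2}$)
$S{\left(V \right)} = 11 + V$
$- 42 \left(48 + S{\left(G{\left(2 \right)} \right)}\right) = - 42 \left(48 + \left(11 + 4 \cdot 2^{2}\right)\right) = - 42 \left(48 + \left(11 + 4 \cdot 4\right)\right) = - 42 \left(48 + \left(11 + 16\right)\right) = - 42 \left(48 + 27\right) = \left(-42\right) 75 = -3150$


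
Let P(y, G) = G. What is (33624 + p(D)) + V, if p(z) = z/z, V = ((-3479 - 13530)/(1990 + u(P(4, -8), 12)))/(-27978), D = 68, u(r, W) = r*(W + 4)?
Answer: 1751695602509/52095036 ≈ 33625.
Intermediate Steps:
u(r, W) = r*(4 + W)
V = 17009/52095036 (V = ((-3479 - 13530)/(1990 - 8*(4 + 12)))/(-27978) = -17009/(1990 - 8*16)*(-1/27978) = -17009/(1990 - 128)*(-1/27978) = -17009/1862*(-1/27978) = 17009/52095036 ≈ 0.00032650)
p(z) = 1
(33624 + p(D)) + V = (33624 + 1) + 17009/52095036 = 33625 + 17009/52095036 = 1751695602509/52095036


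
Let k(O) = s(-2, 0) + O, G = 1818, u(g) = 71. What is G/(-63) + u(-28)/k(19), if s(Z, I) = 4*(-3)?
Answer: -131/7 ≈ -18.714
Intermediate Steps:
s(Z, I) = -12
k(O) = -12 + O
G/(-63) + u(-28)/k(19) = 1818/(-63) + 71/(-12 + 19) = 1818*(-1/63) + 71/7 = -202/7 + 71*(⅐) = -202/7 + 71/7 = -131/7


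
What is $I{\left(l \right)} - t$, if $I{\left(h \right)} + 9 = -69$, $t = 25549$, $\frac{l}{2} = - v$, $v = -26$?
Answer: $-25627$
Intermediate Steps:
$l = 52$ ($l = 2 \left(\left(-1\right) \left(-26\right)\right) = 2 \cdot 26 = 52$)
$I{\left(h \right)} = -78$ ($I{\left(h \right)} = -9 - 69 = -78$)
$I{\left(l \right)} - t = -78 - 25549 = -25627$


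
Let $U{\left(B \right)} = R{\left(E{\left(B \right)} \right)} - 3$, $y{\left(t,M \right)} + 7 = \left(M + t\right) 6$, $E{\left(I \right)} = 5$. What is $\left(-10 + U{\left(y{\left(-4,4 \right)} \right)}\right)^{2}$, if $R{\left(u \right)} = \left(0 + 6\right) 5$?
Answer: $289$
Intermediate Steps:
$R{\left(u \right)} = 30$ ($R{\left(u \right)} = 6 \cdot 5 = 30$)
$y{\left(t,M \right)} = -7 + 6 M + 6 t$ ($y{\left(t,M \right)} = -7 + \left(M + t\right) 6 = -7 + \left(6 M + 6 t\right) = -7 + 6 M + 6 t$)
$U{\left(B \right)} = 27$ ($U{\left(B \right)} = 30 - 3 = 27$)
$\left(-10 + U{\left(y{\left(-4,4 \right)} \right)}\right)^{2} = \left(-10 + 27\right)^{2} = 17^{2} = 289$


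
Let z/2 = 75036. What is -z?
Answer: -150072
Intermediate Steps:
z = 150072 (z = 2*75036 = 150072)
-z = -1*150072 = -150072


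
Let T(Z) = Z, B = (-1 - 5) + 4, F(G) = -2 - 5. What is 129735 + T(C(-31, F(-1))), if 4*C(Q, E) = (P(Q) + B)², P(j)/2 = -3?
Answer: 129751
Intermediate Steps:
P(j) = -6 (P(j) = 2*(-3) = -6)
F(G) = -7
B = -2 (B = -6 + 4 = -2)
C(Q, E) = 16 (C(Q, E) = (-6 - 2)²/4 = (¼)*(-8)² = (¼)*64 = 16)
129735 + T(C(-31, F(-1))) = 129735 + 16 = 129751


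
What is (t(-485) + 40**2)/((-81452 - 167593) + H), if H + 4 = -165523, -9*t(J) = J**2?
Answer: 220825/3731148 ≈ 0.059184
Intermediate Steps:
t(J) = -J**2/9
H = -165527 (H = -4 - 165523 = -165527)
(t(-485) + 40**2)/((-81452 - 167593) + H) = (-1/9*(-485)**2 + 40**2)/((-81452 - 167593) - 165527) = (-1/9*235225 + 1600)/(-249045 - 165527) = (-235225/9 + 1600)/(-414572) = -220825/9*(-1/414572) = 220825/3731148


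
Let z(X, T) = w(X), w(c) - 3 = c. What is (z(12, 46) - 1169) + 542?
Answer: -612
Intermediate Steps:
w(c) = 3 + c
z(X, T) = 3 + X
(z(12, 46) - 1169) + 542 = ((3 + 12) - 1169) + 542 = (15 - 1169) + 542 = -1154 + 542 = -612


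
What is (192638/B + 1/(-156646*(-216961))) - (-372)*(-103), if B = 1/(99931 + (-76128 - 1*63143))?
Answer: -257560639936941284215/33986072806 ≈ -7.5784e+9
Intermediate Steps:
B = -1/39340 (B = 1/(99931 + (-76128 - 63143)) = 1/(99931 - 139271) = 1/(-39340) = -1/39340 ≈ -2.5419e-5)
(192638/B + 1/(-156646*(-216961))) - (-372)*(-103) = (192638/(-1/39340) + 1/(-156646*(-216961))) - (-372)*(-103) = (192638*(-39340) - 1/156646*(-1/216961)) - 1*38316 = (-7578378920 + 1/33986072806) - 38316 = -257559337726575649519/33986072806 - 38316 = -257560639936941284215/33986072806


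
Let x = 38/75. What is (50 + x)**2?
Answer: 14348944/5625 ≈ 2550.9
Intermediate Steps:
x = 38/75 (x = 38*(1/75) = 38/75 ≈ 0.50667)
(50 + x)**2 = (50 + 38/75)**2 = (3788/75)**2 = 14348944/5625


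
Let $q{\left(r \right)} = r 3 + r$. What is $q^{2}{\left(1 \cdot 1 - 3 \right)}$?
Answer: $64$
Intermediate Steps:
$q{\left(r \right)} = 4 r$ ($q{\left(r \right)} = 3 r + r = 4 r$)
$q^{2}{\left(1 \cdot 1 - 3 \right)} = \left(4 \left(1 \cdot 1 - 3\right)\right)^{2} = \left(4 \left(1 - 3\right)\right)^{2} = \left(4 \left(-2\right)\right)^{2} = \left(-8\right)^{2} = 64$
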